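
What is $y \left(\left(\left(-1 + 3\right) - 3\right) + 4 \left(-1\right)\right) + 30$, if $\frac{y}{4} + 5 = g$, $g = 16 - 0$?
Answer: $-190$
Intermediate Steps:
$g = 16$ ($g = 16 + 0 = 16$)
$y = 44$ ($y = -20 + 4 \cdot 16 = -20 + 64 = 44$)
$y \left(\left(\left(-1 + 3\right) - 3\right) + 4 \left(-1\right)\right) + 30 = 44 \left(\left(\left(-1 + 3\right) - 3\right) + 4 \left(-1\right)\right) + 30 = 44 \left(\left(2 - 3\right) - 4\right) + 30 = 44 \left(-1 - 4\right) + 30 = 44 \left(-5\right) + 30 = -220 + 30 = -190$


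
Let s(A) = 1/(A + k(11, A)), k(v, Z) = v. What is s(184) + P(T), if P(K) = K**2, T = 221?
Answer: 9523996/195 ≈ 48841.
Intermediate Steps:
s(A) = 1/(11 + A) (s(A) = 1/(A + 11) = 1/(11 + A))
s(184) + P(T) = 1/(11 + 184) + 221**2 = 1/195 + 48841 = 9523996/195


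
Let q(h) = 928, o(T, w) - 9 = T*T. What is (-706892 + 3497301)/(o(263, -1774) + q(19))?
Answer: 2790409/70106 ≈ 39.803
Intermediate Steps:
o(T, w) = 9 + T² (o(T, w) = 9 + T*T = 9 + T²)
(-706892 + 3497301)/(o(263, -1774) + q(19)) = (-706892 + 3497301)/((9 + 263²) + 928) = 2790409/((9 + 69169) + 928) = 2790409/(69178 + 928) = 2790409/70106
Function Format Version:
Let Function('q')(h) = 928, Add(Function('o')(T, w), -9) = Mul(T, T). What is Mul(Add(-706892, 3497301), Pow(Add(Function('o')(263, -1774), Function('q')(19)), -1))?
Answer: Rational(2790409, 70106) ≈ 39.803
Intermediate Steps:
Function('o')(T, w) = Add(9, Pow(T, 2)) (Function('o')(T, w) = Add(9, Mul(T, T)) = Add(9, Pow(T, 2)))
Mul(Add(-706892, 3497301), Pow(Add(Function('o')(263, -1774), Function('q')(19)), -1)) = Mul(Add(-706892, 3497301), Pow(Add(Add(9, Pow(263, 2)), 928), -1)) = Mul(2790409, Pow(Add(Add(9, 69169), 928), -1)) = Mul(2790409, Pow(Add(69178, 928), -1)) = Mul(2790409, Pow(70106, -1)) = Mul(2790409, Rational(1, 70106)) = Rational(2790409, 70106)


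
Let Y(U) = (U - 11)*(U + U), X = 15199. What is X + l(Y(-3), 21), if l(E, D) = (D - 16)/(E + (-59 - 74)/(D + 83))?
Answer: 130757517/8603 ≈ 15199.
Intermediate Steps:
Y(U) = 2*U*(-11 + U) (Y(U) = (-11 + U)*(2*U) = 2*U*(-11 + U))
l(E, D) = (-16 + D)/(E - 133/(83 + D))
X + l(Y(-3), 21) = 15199 + (-1328 + 21² + 67*21)/(-133 + 83*(2*(-3)*(-11 - 3)) + 21*(2*(-3)*(-11 - 3))) = 15199 + (-1328 + 441 + 1407)/(-133 + 83*(2*(-3)*(-14)) + 21*(2*(-3)*(-14))) = 15199 + 520/(-133 + 83*84 + 21*84) = 15199 + 520/(-133 + 6972 + 1764) = 15199 + 520/8603 = 130757517/8603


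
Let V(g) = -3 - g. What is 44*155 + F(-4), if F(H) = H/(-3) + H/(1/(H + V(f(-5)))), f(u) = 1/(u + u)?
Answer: 102734/15 ≈ 6848.9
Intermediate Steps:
f(u) = 1/(2*u)
F(H) = -H/3 + H*(-29/10 + H) (F(H) = H/(-3) + H/(1/(H + (-3 - 1/(2*(-5))))) = H*(-⅓) + H/(1/(H + (-3 - (-1)/(2*5)))) = -H/3 + H/(1/(H + (-3 - 1*(-⅒)))) = -H/3 + H/(1/(H + (-3 + ⅒))) = -H/3 + H/(1/(H - 29/10)) = -H/3 + H/(1/(-29/10 + H)) = -H/3 + H*(-29/10 + H))
44*155 + F(-4) = 44*155 + (1/30)*(-4)*(-97 + 30*(-4)) = 6820 + (1/30)*(-4)*(-97 - 120) = 6820 + (1/30)*(-4)*(-217) = 6820 + 434/15 = 102734/15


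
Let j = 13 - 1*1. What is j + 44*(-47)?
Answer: -2056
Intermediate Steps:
j = 12 (j = 13 - 1 = 12)
j + 44*(-47) = 12 + 44*(-47) = 12 - 2068 = -2056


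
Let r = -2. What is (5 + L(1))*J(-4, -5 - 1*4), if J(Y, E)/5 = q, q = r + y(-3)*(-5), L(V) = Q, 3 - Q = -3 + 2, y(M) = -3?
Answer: 585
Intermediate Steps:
Q = 4 (Q = 3 - (-3 + 2) = 3 - 1*(-1) = 3 + 1 = 4)
L(V) = 4
q = 13 (q = -2 - 3*(-5) = -2 + 15 = 13)
J(Y, E) = 65 (J(Y, E) = 5*13 = 65)
(5 + L(1))*J(-4, -5 - 1*4) = (5 + 4)*65 = 9*65 = 585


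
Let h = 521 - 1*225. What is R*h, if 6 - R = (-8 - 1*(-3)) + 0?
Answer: 3256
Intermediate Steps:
h = 296 (h = 521 - 225 = 296)
R = 11 (R = 6 - ((-8 - 1*(-3)) + 0) = 6 - ((-8 + 3) + 0) = 6 - (-5 + 0) = 6 - 1*(-5) = 6 + 5 = 11)
R*h = 11*296 = 3256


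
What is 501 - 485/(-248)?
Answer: 124733/248 ≈ 502.96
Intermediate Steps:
501 - 485/(-248) = 501 - 1/248*(-485) = 501 + 485/248 = 124733/248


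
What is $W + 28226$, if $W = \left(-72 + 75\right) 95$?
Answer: $28511$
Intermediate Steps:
$W = 285$ ($W = 3 \cdot 95 = 285$)
$W + 28226 = 285 + 28226 = 28511$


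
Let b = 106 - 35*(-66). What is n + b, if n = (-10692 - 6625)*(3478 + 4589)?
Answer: -139693823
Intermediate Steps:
b = 2416 (b = 106 + 2310 = 2416)
n = -139696239 (n = -17317*8067 = -139696239)
n + b = -139696239 + 2416 = -139693823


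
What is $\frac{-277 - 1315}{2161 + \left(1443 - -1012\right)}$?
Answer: $- \frac{199}{577} \approx -0.34489$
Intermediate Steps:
$\frac{-277 - 1315}{2161 + \left(1443 - -1012\right)} = - \frac{1592}{2161 + \left(1443 + 1012\right)} = - \frac{1592}{2161 + 2455} = - \frac{1592}{4616} = \left(-1592\right) \frac{1}{4616} = - \frac{199}{577}$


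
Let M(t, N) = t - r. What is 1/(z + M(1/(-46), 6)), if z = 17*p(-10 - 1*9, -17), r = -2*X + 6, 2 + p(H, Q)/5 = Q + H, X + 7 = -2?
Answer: -46/149685 ≈ -0.00030731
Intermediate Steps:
X = -9 (X = -7 - 2 = -9)
p(H, Q) = -10 + 5*H + 5*Q (p(H, Q) = -10 + 5*(Q + H) = -10 + 5*(H + Q) = -10 + (5*H + 5*Q) = -10 + 5*H + 5*Q)
r = 24 (r = -2*(-9) + 6 = 18 + 6 = 24)
M(t, N) = -24 + t (M(t, N) = t - 1*24 = t - 24 = -24 + t)
z = -3230 (z = 17*(-10 + 5*(-10 - 1*9) + 5*(-17)) = 17*(-10 + 5*(-10 - 9) - 85) = 17*(-10 + 5*(-19) - 85) = 17*(-10 - 95 - 85) = 17*(-190) = -3230)
1/(z + M(1/(-46), 6)) = 1/(-3230 + (-24 + 1/(-46))) = 1/(-3230 + (-24 - 1/46)) = 1/(-3230 - 1105/46) = 1/(-149685/46) = -46/149685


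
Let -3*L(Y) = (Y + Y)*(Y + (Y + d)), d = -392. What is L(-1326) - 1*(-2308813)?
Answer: -382083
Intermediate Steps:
L(Y) = -2*Y*(-392 + 2*Y)/3 (L(Y) = -(Y + Y)*(Y + (Y - 392))/3 = -2*Y*(Y + (-392 + Y))/3 = -2*Y*(-392 + 2*Y)/3)
L(-1326) - 1*(-2308813) = (4/3)*(-1326)*(196 - 1*(-1326)) - 1*(-2308813) = (4/3)*(-1326)*(196 + 1326) + 2308813 = (4/3)*(-1326)*1522 + 2308813 = -2690896 + 2308813 = -382083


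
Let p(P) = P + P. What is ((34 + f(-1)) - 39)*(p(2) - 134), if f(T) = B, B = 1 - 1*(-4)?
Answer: 0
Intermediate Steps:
p(P) = 2*P
B = 5 (B = 1 + 4 = 5)
f(T) = 5
((34 + f(-1)) - 39)*(p(2) - 134) = ((34 + 5) - 39)*(2*2 - 134) = (39 - 39)*(4 - 134) = 0*(-130) = 0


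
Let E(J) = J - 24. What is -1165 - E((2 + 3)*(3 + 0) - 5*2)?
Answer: -1146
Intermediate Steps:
E(J) = -24 + J
-1165 - E((2 + 3)*(3 + 0) - 5*2) = -1165 - (-24 + ((2 + 3)*(3 + 0) - 5*2)) = -1165 - (-24 + (5*3 - 10)) = -1165 - (-24 + (15 - 10)) = -1165 - (-24 + 5) = -1165 - 1*(-19) = -1165 + 19 = -1146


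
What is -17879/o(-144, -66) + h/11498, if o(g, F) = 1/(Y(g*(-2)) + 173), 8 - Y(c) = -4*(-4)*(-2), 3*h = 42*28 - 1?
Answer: -131360980963/34494 ≈ -3.8082e+6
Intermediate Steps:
h = 1175/3 (h = (42*28 - 1)/3 = (1176 - 1)/3 = (⅓)*1175 = 1175/3 ≈ 391.67)
Y(c) = 40 (Y(c) = 8 - (-4*(-4))*(-2) = 8 - 16*(-2) = 8 - 1*(-32) = 8 + 32 = 40)
o(g, F) = 1/213 (o(g, F) = 1/(40 + 173) = 1/213)
-17879/o(-144, -66) + h/11498 = -17879/1/213 + (1175/3)/11498 = -17879*213 + (1175/3)*(1/11498) = -3808227 + 1175/34494 = -131360980963/34494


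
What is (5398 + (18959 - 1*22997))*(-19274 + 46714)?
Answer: 37318400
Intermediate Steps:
(5398 + (18959 - 1*22997))*(-19274 + 46714) = (5398 + (18959 - 22997))*27440 = (5398 - 4038)*27440 = 1360*27440 = 37318400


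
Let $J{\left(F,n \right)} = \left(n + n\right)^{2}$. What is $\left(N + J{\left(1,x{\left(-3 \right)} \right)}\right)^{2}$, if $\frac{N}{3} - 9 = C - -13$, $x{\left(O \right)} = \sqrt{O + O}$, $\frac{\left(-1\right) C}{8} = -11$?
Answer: $93636$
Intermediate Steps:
$C = 88$ ($C = \left(-8\right) \left(-11\right) = 88$)
$x{\left(O \right)} = \sqrt{2} \sqrt{O}$ ($x{\left(O \right)} = \sqrt{2 O} = \sqrt{2} \sqrt{O}$)
$N = 330$ ($N = 27 + 3 \left(88 - -13\right) = 27 + 3 \left(88 + 13\right) = 27 + 3 \cdot 101 = 27 + 303 = 330$)
$J{\left(F,n \right)} = 4 n^{2}$ ($J{\left(F,n \right)} = \left(2 n\right)^{2} = 4 n^{2}$)
$\left(N + J{\left(1,x{\left(-3 \right)} \right)}\right)^{2} = \left(330 + 4 \left(\sqrt{2} \sqrt{-3}\right)^{2}\right)^{2} = \left(330 + 4 \left(\sqrt{2} i \sqrt{3}\right)^{2}\right)^{2} = \left(330 + 4 \left(i \sqrt{6}\right)^{2}\right)^{2} = \left(330 + 4 \left(-6\right)\right)^{2} = \left(330 - 24\right)^{2} = 306^{2} = 93636$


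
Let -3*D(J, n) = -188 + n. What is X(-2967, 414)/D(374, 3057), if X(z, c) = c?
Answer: -1242/2869 ≈ -0.43290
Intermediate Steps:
D(J, n) = 188/3 - n/3 (D(J, n) = -(-188 + n)/3 = 188/3 - n/3)
X(-2967, 414)/D(374, 3057) = 414/(188/3 - ⅓*3057) = 414/(188/3 - 1019) = 414/(-2869/3) = 414*(-3/2869) = -1242/2869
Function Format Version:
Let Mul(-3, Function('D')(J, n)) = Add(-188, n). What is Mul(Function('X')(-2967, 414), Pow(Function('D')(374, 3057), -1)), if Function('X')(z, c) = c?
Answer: Rational(-1242, 2869) ≈ -0.43290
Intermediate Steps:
Function('D')(J, n) = Add(Rational(188, 3), Mul(Rational(-1, 3), n)) (Function('D')(J, n) = Mul(Rational(-1, 3), Add(-188, n)) = Add(Rational(188, 3), Mul(Rational(-1, 3), n)))
Mul(Function('X')(-2967, 414), Pow(Function('D')(374, 3057), -1)) = Mul(414, Pow(Add(Rational(188, 3), Mul(Rational(-1, 3), 3057)), -1)) = Mul(414, Pow(Add(Rational(188, 3), -1019), -1)) = Mul(414, Pow(Rational(-2869, 3), -1)) = Mul(414, Rational(-3, 2869)) = Rational(-1242, 2869)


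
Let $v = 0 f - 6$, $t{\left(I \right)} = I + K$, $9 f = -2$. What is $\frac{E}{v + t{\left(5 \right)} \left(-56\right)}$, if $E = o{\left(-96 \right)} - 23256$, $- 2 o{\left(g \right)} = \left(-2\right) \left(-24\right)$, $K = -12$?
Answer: $- \frac{11640}{193} \approx -60.311$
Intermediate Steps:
$f = - \frac{2}{9}$ ($f = \frac{1}{9} \left(-2\right) = - \frac{2}{9} \approx -0.22222$)
$t{\left(I \right)} = -12 + I$ ($t{\left(I \right)} = I - 12 = -12 + I$)
$v = -6$ ($v = 0 \left(- \frac{2}{9}\right) - 6 = 0 - 6 = -6$)
$o{\left(g \right)} = -24$ ($o{\left(g \right)} = - \frac{\left(-2\right) \left(-24\right)}{2} = \left(- \frac{1}{2}\right) 48 = -24$)
$E = -23280$ ($E = -24 - 23256 = -23280$)
$\frac{E}{v + t{\left(5 \right)} \left(-56\right)} = - \frac{23280}{-6 + \left(-12 + 5\right) \left(-56\right)} = - \frac{23280}{-6 - -392} = - \frac{23280}{-6 + 392} = - \frac{23280}{386} = \left(-23280\right) \frac{1}{386} = - \frac{11640}{193}$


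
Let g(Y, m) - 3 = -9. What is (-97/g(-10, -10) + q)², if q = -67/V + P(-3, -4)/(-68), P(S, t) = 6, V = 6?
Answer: 27889/1156 ≈ 24.125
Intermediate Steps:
g(Y, m) = -6 (g(Y, m) = 3 - 9 = -6)
q = -574/51 (q = -67/6 + 6/(-68) = -67*⅙ + 6*(-1/68) = -67/6 - 3/34 = -574/51 ≈ -11.255)
(-97/g(-10, -10) + q)² = (-97/(-6) - 574/51)² = (-97*(-⅙) - 574/51)² = (97/6 - 574/51)² = (167/34)² = 27889/1156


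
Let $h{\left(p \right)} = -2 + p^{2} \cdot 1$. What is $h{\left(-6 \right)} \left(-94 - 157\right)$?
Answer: $-8534$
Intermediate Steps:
$h{\left(p \right)} = -2 + p^{2}$
$h{\left(-6 \right)} \left(-94 - 157\right) = \left(-2 + \left(-6\right)^{2}\right) \left(-94 - 157\right) = \left(-2 + 36\right) \left(-94 - 157\right) = 34 \left(-251\right) = -8534$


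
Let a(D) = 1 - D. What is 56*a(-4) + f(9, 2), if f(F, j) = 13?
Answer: 293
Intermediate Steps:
56*a(-4) + f(9, 2) = 56*(1 - 1*(-4)) + 13 = 56*(1 + 4) + 13 = 56*5 + 13 = 280 + 13 = 293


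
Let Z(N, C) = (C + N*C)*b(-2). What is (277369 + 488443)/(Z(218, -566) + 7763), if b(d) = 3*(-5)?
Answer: 765812/1867073 ≈ 0.41017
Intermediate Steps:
b(d) = -15
Z(N, C) = -15*C - 15*C*N (Z(N, C) = (C + N*C)*(-15) = (C + C*N)*(-15) = -15*C - 15*C*N)
(277369 + 488443)/(Z(218, -566) + 7763) = (277369 + 488443)/(-15*(-566)*(1 + 218) + 7763) = 765812/(-15*(-566)*219 + 7763) = 765812/(1859310 + 7763) = 765812/1867073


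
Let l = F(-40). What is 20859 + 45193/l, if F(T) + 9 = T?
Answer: 976898/49 ≈ 19937.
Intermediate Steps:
F(T) = -9 + T
l = -49 (l = -9 - 40 = -49)
20859 + 45193/l = 20859 + 45193/(-49) = 20859 + 45193*(-1/49) = 20859 - 45193/49 = 976898/49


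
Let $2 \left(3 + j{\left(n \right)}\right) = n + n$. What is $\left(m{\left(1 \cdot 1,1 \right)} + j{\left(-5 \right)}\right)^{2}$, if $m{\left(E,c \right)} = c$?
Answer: $49$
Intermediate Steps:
$j{\left(n \right)} = -3 + n$ ($j{\left(n \right)} = -3 + \frac{n + n}{2} = -3 + \frac{2 n}{2} = -3 + n$)
$\left(m{\left(1 \cdot 1,1 \right)} + j{\left(-5 \right)}\right)^{2} = \left(1 - 8\right)^{2} = \left(-7\right)^{2} = 49$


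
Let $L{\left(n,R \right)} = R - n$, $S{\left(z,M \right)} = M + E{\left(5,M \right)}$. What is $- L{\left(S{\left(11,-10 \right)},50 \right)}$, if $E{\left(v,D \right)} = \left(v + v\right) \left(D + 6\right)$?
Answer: $-100$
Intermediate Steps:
$E{\left(v,D \right)} = 2 v \left(6 + D\right)$
$S{\left(z,M \right)} = 60 + 11 M$ ($S{\left(z,M \right)} = M + 2 \cdot 5 \left(6 + M\right) = M + \left(60 + 10 M\right) = 60 + 11 M$)
$- L{\left(S{\left(11,-10 \right)},50 \right)} = - (50 - \left(60 + 11 \left(-10\right)\right)) = - (50 - \left(60 - 110\right)) = - (50 - -50) = - (50 + 50) = \left(-1\right) 100 = -100$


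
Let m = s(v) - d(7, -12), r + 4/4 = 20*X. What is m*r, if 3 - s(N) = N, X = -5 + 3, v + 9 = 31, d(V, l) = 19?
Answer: 1558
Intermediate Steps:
v = 22 (v = -9 + 31 = 22)
X = -2
s(N) = 3 - N
r = -41 (r = -1 + 20*(-2) = -1 - 40 = -41)
m = -38 (m = (3 - 1*22) - 1*19 = (3 - 22) - 19 = -19 - 19 = -38)
m*r = -38*(-41) = 1558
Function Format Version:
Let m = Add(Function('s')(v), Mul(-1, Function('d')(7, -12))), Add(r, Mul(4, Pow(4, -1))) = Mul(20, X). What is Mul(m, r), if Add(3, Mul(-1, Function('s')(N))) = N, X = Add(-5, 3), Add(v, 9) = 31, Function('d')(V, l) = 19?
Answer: 1558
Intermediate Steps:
v = 22 (v = Add(-9, 31) = 22)
X = -2
Function('s')(N) = Add(3, Mul(-1, N))
r = -41 (r = Add(-1, Mul(20, -2)) = Add(-1, -40) = -41)
m = -38 (m = Add(Add(3, Mul(-1, 22)), Mul(-1, 19)) = Add(Add(3, -22), -19) = Add(-19, -19) = -38)
Mul(m, r) = Mul(-38, -41) = 1558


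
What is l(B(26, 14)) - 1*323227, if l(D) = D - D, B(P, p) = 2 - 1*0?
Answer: -323227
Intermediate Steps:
B(P, p) = 2 (B(P, p) = 2 + 0 = 2)
l(D) = 0
l(B(26, 14)) - 1*323227 = 0 - 1*323227 = 0 - 323227 = -323227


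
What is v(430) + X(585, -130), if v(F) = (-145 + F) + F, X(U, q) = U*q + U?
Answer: -74750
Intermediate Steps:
X(U, q) = U + U*q
v(F) = -145 + 2*F
v(430) + X(585, -130) = (-145 + 2*430) + 585*(1 - 130) = (-145 + 860) + 585*(-129) = 715 - 75465 = -74750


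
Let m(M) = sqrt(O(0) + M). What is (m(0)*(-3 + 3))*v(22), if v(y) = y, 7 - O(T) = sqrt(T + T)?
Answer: 0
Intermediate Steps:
O(T) = 7 - sqrt(2)*sqrt(T) (O(T) = 7 - sqrt(T + T) = 7 - sqrt(2*T) = 7 - sqrt(2)*sqrt(T))
m(M) = sqrt(7 + M) (m(M) = sqrt((7 - sqrt(2)*sqrt(0)) + M) = sqrt((7 - 1*sqrt(2)*0) + M) = sqrt((7 + 0) + M) = sqrt(7 + M))
(m(0)*(-3 + 3))*v(22) = (sqrt(7 + 0)*(-3 + 3))*22 = (sqrt(7)*0)*22 = 0*22 = 0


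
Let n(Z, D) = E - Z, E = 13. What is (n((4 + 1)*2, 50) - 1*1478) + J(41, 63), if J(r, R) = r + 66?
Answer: -1368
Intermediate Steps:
J(r, R) = 66 + r
n(Z, D) = 13 - Z
(n((4 + 1)*2, 50) - 1*1478) + J(41, 63) = ((13 - (4 + 1)*2) - 1*1478) + (66 + 41) = ((13 - 5*2) - 1478) + 107 = ((13 - 1*10) - 1478) + 107 = ((13 - 10) - 1478) + 107 = (3 - 1478) + 107 = -1475 + 107 = -1368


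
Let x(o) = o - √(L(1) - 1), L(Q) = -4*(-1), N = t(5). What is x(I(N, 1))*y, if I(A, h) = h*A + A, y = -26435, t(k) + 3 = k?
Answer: -105740 + 26435*√3 ≈ -59953.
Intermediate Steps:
t(k) = -3 + k
N = 2 (N = -3 + 5 = 2)
L(Q) = 4
I(A, h) = A + A*h (I(A, h) = A*h + A = A + A*h)
x(o) = o - √3 (x(o) = o - √(4 - 1) = o - √3)
x(I(N, 1))*y = (2*(1 + 1) - √3)*(-26435) = (2*2 - √3)*(-26435) = (4 - √3)*(-26435) = -105740 + 26435*√3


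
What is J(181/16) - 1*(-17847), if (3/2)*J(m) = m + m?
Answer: 214345/12 ≈ 17862.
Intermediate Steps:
J(m) = 4*m/3 (J(m) = 2*(m + m)/3 = 2*(2*m)/3 = 4*m/3)
J(181/16) - 1*(-17847) = 4*(181/16)/3 - 1*(-17847) = 4*(181*(1/16))/3 + 17847 = (4/3)*(181/16) + 17847 = 181/12 + 17847 = 214345/12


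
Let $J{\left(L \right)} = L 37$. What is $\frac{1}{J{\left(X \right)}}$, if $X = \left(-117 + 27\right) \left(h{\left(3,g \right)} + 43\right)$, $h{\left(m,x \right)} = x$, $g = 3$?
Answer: $- \frac{1}{153180} \approx -6.5283 \cdot 10^{-6}$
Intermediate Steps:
$X = -4140$ ($X = \left(-117 + 27\right) \left(3 + 43\right) = \left(-90\right) 46 = -4140$)
$J{\left(L \right)} = 37 L$
$\frac{1}{J{\left(X \right)}} = \frac{1}{37 \left(-4140\right)} = \frac{1}{-153180} = - \frac{1}{153180}$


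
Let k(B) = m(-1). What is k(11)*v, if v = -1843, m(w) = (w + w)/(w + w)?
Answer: -1843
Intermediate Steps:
m(w) = 1 (m(w) = (2*w)/((2*w)) = (2*w)*(1/(2*w)) = 1)
k(B) = 1
k(11)*v = 1*(-1843) = -1843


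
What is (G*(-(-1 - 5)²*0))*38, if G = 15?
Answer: 0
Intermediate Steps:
(G*(-(-1 - 5)²*0))*38 = (15*(-(-1 - 5)²*0))*38 = (15*(-1*(-6)²*0))*38 = (15*(-1*36*0))*38 = (15*(-36*0))*38 = (15*0)*38 = 0*38 = 0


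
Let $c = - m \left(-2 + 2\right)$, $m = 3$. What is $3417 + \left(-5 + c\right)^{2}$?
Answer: $3442$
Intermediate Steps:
$c = 0$ ($c = - 3 \left(-2 + 2\right) = - 3 \cdot 0 = \left(-1\right) 0 = 0$)
$3417 + \left(-5 + c\right)^{2} = 3417 + \left(-5 + 0\right)^{2} = 3417 + \left(-5\right)^{2} = 3417 + 25 = 3442$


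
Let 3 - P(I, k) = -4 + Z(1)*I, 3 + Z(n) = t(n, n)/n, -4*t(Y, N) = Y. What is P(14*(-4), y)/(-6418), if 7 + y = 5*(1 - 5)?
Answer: 175/6418 ≈ 0.027267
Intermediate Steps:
y = -27 (y = -7 + 5*(1 - 5) = -7 + 5*(-4) = -7 - 20 = -27)
t(Y, N) = -Y/4
Z(n) = -13/4 (Z(n) = -3 + (-n/4)/n = -3 - ¼ = -13/4)
P(I, k) = 7 + 13*I/4 (P(I, k) = 3 - (-4 - 13*I/4) = 3 + (4 + 13*I/4) = 7 + 13*I/4)
P(14*(-4), y)/(-6418) = (7 + 13*(14*(-4))/4)/(-6418) = (7 + (13/4)*(-56))*(-1/6418) = (7 - 182)*(-1/6418) = -175*(-1/6418) = 175/6418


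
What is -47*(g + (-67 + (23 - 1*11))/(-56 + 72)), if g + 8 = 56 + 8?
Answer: -39527/16 ≈ -2470.4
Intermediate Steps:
g = 56 (g = -8 + (56 + 8) = -8 + 64 = 56)
-47*(g + (-67 + (23 - 1*11))/(-56 + 72)) = -47*(56 + (-67 + (23 - 1*11))/(-56 + 72)) = -47*(56 + (-67 + (23 - 11))/16) = -47*(56 + (-67 + 12)*(1/16)) = -47*(56 - 55*1/16) = -47*(56 - 55/16) = -47*841/16 = -39527/16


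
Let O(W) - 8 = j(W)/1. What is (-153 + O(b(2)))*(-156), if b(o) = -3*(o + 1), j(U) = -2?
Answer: 22932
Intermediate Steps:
b(o) = -3 - 3*o (b(o) = -3*(1 + o) = -3 - 3*o)
O(W) = 6 (O(W) = 8 - 2/1 = 8 - 2*1 = 8 - 2 = 6)
(-153 + O(b(2)))*(-156) = (-153 + 6)*(-156) = -147*(-156) = 22932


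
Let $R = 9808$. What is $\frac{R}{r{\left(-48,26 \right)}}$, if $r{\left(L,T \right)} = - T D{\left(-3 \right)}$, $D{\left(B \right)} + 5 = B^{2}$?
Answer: $- \frac{1226}{13} \approx -94.308$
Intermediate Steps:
$D{\left(B \right)} = -5 + B^{2}$
$r{\left(L,T \right)} = - 4 T$ ($r{\left(L,T \right)} = - T \left(-5 + \left(-3\right)^{2}\right) = - T \left(-5 + 9\right) = - T 4 = - 4 T$)
$\frac{R}{r{\left(-48,26 \right)}} = \frac{9808}{\left(-4\right) 26} = \frac{9808}{-104} = 9808 \left(- \frac{1}{104}\right) = - \frac{1226}{13}$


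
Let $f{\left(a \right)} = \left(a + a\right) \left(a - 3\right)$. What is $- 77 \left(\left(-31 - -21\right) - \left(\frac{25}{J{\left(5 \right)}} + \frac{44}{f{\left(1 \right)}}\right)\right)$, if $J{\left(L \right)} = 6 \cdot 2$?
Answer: $\frac{1001}{12} \approx 83.417$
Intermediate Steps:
$f{\left(a \right)} = 2 a \left(-3 + a\right)$
$J{\left(L \right)} = 12$
$- 77 \left(\left(-31 - -21\right) - \left(\frac{25}{J{\left(5 \right)}} + \frac{44}{f{\left(1 \right)}}\right)\right) = - 77 \left(\left(-31 - -21\right) - \left(\frac{25}{12} + 44 \frac{1}{2 \left(-3 + 1\right)}\right)\right) = - 77 \left(\left(-31 + 21\right) - \left(\frac{25}{12} + \frac{44}{2 \cdot 1 \left(-2\right)}\right)\right) = - 77 \left(-10 - \left(\frac{25}{12} + \frac{44}{-4}\right)\right) = - 77 \left(-10 - - \frac{107}{12}\right) = - 77 \left(-10 + \left(11 - \frac{25}{12}\right)\right) = - 77 \left(-10 + \frac{107}{12}\right) = \left(-77\right) \left(- \frac{13}{12}\right) = \frac{1001}{12}$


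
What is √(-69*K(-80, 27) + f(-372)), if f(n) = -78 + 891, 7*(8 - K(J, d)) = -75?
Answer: 6*I*√651/7 ≈ 21.87*I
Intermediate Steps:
K(J, d) = 131/7 (K(J, d) = 8 - ⅐*(-75) = 8 + 75/7 = 131/7)
f(n) = 813
√(-69*K(-80, 27) + f(-372)) = √(-69*131/7 + 813) = √(-9039/7 + 813) = √(-3348/7) = 6*I*√651/7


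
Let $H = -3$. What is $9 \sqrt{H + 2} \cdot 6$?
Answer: $54 i \approx 54.0 i$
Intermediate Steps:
$9 \sqrt{H + 2} \cdot 6 = 9 \sqrt{-3 + 2} \cdot 6 = 9 \sqrt{-1} \cdot 6 = 9 i 6 = 54 i$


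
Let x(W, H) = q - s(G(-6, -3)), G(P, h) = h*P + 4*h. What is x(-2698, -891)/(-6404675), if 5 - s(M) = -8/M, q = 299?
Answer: -878/19214025 ≈ -4.5696e-5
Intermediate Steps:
G(P, h) = 4*h + P*h (G(P, h) = P*h + 4*h = 4*h + P*h)
s(M) = 5 + 8/M (s(M) = 5 - (-8)/M = 5 + 8/M)
x(W, H) = 878/3 (x(W, H) = 299 - (5 + 8/((-3*(4 - 6)))) = 299 - (5 + 8/((-3*(-2)))) = 299 - (5 + 8/6) = 299 - (5 + 8*(⅙)) = 299 - (5 + 4/3) = 299 - 1*19/3 = 299 - 19/3 = 878/3)
x(-2698, -891)/(-6404675) = (878/3)/(-6404675) = (878/3)*(-1/6404675) = -878/19214025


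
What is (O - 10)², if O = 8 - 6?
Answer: 64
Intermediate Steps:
O = 2
(O - 10)² = (2 - 10)² = (-8)² = 64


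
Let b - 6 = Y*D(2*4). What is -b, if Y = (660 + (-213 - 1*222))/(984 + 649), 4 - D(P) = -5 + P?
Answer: -10023/1633 ≈ -6.1378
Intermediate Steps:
D(P) = 9 - P (D(P) = 4 - (-5 + P) = 4 + (5 - P) = 9 - P)
Y = 225/1633 (Y = (660 + (-213 - 222))/1633 = (660 - 435)*(1/1633) = 225*(1/1633) = 225/1633 ≈ 0.13778)
b = 10023/1633 (b = 6 + 225*(9 - 2*4)/1633 = 6 + 225*(9 - 1*8)/1633 = 6 + 225*(9 - 8)/1633 = 6 + (225/1633)*1 = 6 + 225/1633 = 10023/1633 ≈ 6.1378)
-b = -1*10023/1633 = -10023/1633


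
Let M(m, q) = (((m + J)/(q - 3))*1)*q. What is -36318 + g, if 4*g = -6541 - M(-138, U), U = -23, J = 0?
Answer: -985991/26 ≈ -37923.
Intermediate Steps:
M(m, q) = m*q/(-3 + q) (M(m, q) = (((m + 0)/(q - 3))*1)*q = ((m/(-3 + q))*1)*q = (m/(-3 + q))*q = m*q/(-3 + q))
g = -41723/26 (g = (-6541 - (-138)*(-23)/(-3 - 23))/4 = (-6541 - (-138)*(-23)/(-26))/4 = (-6541 - (-138)*(-23)*(-1)/26)/4 = (-6541 - 1*(-1587/13))/4 = (-6541 + 1587/13)/4 = (1/4)*(-83446/13) = -41723/26 ≈ -1604.7)
-36318 + g = -36318 - 41723/26 = -985991/26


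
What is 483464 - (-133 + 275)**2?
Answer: 463300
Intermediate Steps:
483464 - (-133 + 275)**2 = 483464 - 1*142**2 = 483464 - 1*20164 = 483464 - 20164 = 463300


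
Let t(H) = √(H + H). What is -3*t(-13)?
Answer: -3*I*√26 ≈ -15.297*I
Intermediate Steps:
t(H) = √2*√H (t(H) = √(2*H) = √2*√H)
-3*t(-13) = -3*√2*√(-13) = -3*√2*I*√13 = -3*I*√26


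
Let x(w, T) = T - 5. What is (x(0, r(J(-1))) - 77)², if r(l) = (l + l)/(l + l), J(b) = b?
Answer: 6561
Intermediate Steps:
r(l) = 1 (r(l) = (2*l)/((2*l)) = (2*l)*(1/(2*l)) = 1)
x(w, T) = -5 + T
(x(0, r(J(-1))) - 77)² = ((-5 + 1) - 77)² = (-4 - 77)² = (-81)² = 6561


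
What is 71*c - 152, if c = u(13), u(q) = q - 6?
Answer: 345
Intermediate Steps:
u(q) = -6 + q
c = 7 (c = -6 + 13 = 7)
71*c - 152 = 71*7 - 152 = 497 - 152 = 345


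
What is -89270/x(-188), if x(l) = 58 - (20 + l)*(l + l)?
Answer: 8927/6311 ≈ 1.4145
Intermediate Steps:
x(l) = 58 - 2*l*(20 + l) (x(l) = 58 - (20 + l)*2*l = 58 - 2*l*(20 + l))
-89270/x(-188) = -89270/(58 - 40*(-188) - 2*(-188)²) = -89270/(58 + 7520 - 2*35344) = -89270/(58 + 7520 - 70688) = -89270/(-63110) = -89270*(-1/63110) = 8927/6311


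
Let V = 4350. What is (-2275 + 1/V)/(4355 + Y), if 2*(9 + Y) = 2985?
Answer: -9896249/25397475 ≈ -0.38965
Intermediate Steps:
Y = 2967/2 (Y = -9 + (½)*2985 = -9 + 2985/2 = 2967/2 ≈ 1483.5)
(-2275 + 1/V)/(4355 + Y) = (-2275 + 1/4350)/(4355 + 2967/2) = (-2275 + 1/4350)/(11677/2) = -9896249/4350*2/11677 = -9896249/25397475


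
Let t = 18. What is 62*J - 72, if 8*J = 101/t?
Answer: -2053/72 ≈ -28.514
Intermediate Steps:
J = 101/144 (J = (101/18)/8 = (101*(1/18))/8 = (⅛)*(101/18) = 101/144 ≈ 0.70139)
62*J - 72 = 62*(101/144) - 72 = 3131/72 - 72 = -2053/72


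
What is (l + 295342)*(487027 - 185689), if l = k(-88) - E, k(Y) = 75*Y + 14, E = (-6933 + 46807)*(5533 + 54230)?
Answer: -717998385879828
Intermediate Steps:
E = 2382989862 (E = 39874*59763 = 2382989862)
k(Y) = 14 + 75*Y
l = -2382996448 (l = (14 + 75*(-88)) - 1*2382989862 = (14 - 6600) - 2382989862 = -6586 - 2382989862 = -2382996448)
(l + 295342)*(487027 - 185689) = (-2382996448 + 295342)*(487027 - 185689) = -2382701106*301338 = -717998385879828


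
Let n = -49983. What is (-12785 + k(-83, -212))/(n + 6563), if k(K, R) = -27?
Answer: 3203/10855 ≈ 0.29507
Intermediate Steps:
(-12785 + k(-83, -212))/(n + 6563) = (-12785 - 27)/(-49983 + 6563) = -12812/(-43420) = -12812*(-1/43420) = 3203/10855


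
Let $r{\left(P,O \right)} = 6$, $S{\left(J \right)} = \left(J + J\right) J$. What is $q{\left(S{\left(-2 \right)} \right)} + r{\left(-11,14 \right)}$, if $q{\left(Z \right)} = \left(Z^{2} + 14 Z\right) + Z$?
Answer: $190$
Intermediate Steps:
$S{\left(J \right)} = 2 J^{2}$ ($S{\left(J \right)} = 2 J J = 2 J^{2}$)
$q{\left(Z \right)} = Z^{2} + 15 Z$
$q{\left(S{\left(-2 \right)} \right)} + r{\left(-11,14 \right)} = 2 \left(-2\right)^{2} \left(15 + 2 \left(-2\right)^{2}\right) + 6 = 2 \cdot 4 \left(15 + 2 \cdot 4\right) + 6 = 8 \left(15 + 8\right) + 6 = 8 \cdot 23 + 6 = 184 + 6 = 190$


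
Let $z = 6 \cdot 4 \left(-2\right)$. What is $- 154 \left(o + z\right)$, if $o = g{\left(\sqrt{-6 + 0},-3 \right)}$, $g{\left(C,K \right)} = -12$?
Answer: $9240$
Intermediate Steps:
$z = -48$ ($z = 24 \left(-2\right) = -48$)
$o = -12$
$- 154 \left(o + z\right) = - 154 \left(-12 - 48\right) = \left(-154\right) \left(-60\right) = 9240$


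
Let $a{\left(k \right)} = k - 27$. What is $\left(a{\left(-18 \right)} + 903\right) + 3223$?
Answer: $4081$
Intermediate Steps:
$a{\left(k \right)} = -27 + k$ ($a{\left(k \right)} = k - 27 = -27 + k$)
$\left(a{\left(-18 \right)} + 903\right) + 3223 = \left(\left(-27 - 18\right) + 903\right) + 3223 = \left(-45 + 903\right) + 3223 = 858 + 3223 = 4081$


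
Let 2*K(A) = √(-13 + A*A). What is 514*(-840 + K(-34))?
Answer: -431760 + 771*√127 ≈ -4.2307e+5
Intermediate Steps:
K(A) = √(-13 + A²)/2 (K(A) = √(-13 + A*A)/2 = √(-13 + A²)/2)
514*(-840 + K(-34)) = 514*(-840 + √(-13 + (-34)²)/2) = 514*(-840 + √(-13 + 1156)/2) = 514*(-840 + √1143/2) = 514*(-840 + (3*√127)/2) = 514*(-840 + 3*√127/2) = -431760 + 771*√127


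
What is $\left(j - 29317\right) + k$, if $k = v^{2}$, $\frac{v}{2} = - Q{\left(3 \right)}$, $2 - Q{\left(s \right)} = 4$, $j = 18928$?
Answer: $-10373$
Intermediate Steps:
$Q{\left(s \right)} = -2$ ($Q{\left(s \right)} = 2 - 4 = -2$)
$v = 4$ ($v = 2 \left(\left(-1\right) \left(-2\right)\right) = 2 \cdot 2 = 4$)
$k = 16$ ($k = 4^{2} = 16$)
$\left(j - 29317\right) + k = \left(18928 - 29317\right) + 16 = -10389 + 16 = -10373$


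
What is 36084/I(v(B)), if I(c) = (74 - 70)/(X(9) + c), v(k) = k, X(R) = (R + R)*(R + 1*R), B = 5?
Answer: 2967909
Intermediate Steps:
X(R) = 4*R² (X(R) = (2*R)*(R + R) = (2*R)*(2*R) = 4*R²)
I(c) = 4/(324 + c) (I(c) = (74 - 70)/(4*9² + c) = 4/(4*81 + c) = 4/(324 + c))
36084/I(v(B)) = 36084/((4/(324 + 5))) = 36084/((4/329)) = 36084/((4*(1/329))) = 36084/(4/329) = 36084*(329/4) = 2967909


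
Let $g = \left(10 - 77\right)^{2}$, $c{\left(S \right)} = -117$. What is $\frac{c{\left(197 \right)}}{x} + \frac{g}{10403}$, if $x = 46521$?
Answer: $\frac{23068402}{53773107} \approx 0.429$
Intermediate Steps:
$g = 4489$ ($g = \left(-67\right)^{2} = 4489$)
$\frac{c{\left(197 \right)}}{x} + \frac{g}{10403} = - \frac{117}{46521} + \frac{4489}{10403} = \left(-117\right) \frac{1}{46521} + 4489 \cdot \frac{1}{10403} = - \frac{13}{5169} + \frac{4489}{10403} = \frac{23068402}{53773107}$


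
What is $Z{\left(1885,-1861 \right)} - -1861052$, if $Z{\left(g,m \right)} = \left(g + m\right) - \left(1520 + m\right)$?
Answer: $1861417$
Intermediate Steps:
$Z{\left(g,m \right)} = -1520 + g$
$Z{\left(1885,-1861 \right)} - -1861052 = \left(-1520 + 1885\right) - -1861052 = 365 + 1861052 = 1861417$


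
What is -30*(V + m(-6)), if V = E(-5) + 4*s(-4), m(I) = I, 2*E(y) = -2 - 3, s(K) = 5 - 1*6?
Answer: 375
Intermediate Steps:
s(K) = -1 (s(K) = 5 - 6 = -1)
E(y) = -5/2 (E(y) = (-2 - 3)/2 = (1/2)*(-5) = -5/2)
V = -13/2 (V = -5/2 + 4*(-1) = -5/2 - 4 = -13/2 ≈ -6.5000)
-30*(V + m(-6)) = -30*(-13/2 - 6) = -30*(-25/2) = 375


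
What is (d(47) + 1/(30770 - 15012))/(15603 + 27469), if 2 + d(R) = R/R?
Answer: -15757/678728576 ≈ -2.3215e-5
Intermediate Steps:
d(R) = -1 (d(R) = -2 + R/R = -2 + 1 = -1)
(d(47) + 1/(30770 - 15012))/(15603 + 27469) = (-1 + 1/(30770 - 15012))/(15603 + 27469) = (-1 + 1/15758)/43072 = (-1 + 1/15758)*(1/43072) = -15757/15758*1/43072 = -15757/678728576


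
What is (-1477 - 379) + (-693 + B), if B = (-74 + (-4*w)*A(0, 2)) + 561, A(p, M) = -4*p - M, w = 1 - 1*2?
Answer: -2070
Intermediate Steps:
w = -1 (w = 1 - 2 = -1)
A(p, M) = -M - 4*p
B = 479 (B = (-74 + (-4*(-1))*(-1*2 - 4*0)) + 561 = (-74 + 4*(-2 + 0)) + 561 = (-74 + 4*(-2)) + 561 = (-74 - 8) + 561 = -82 + 561 = 479)
(-1477 - 379) + (-693 + B) = (-1477 - 379) + (-693 + 479) = -1856 - 214 = -2070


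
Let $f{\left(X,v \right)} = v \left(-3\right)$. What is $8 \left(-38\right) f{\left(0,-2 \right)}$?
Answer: $-1824$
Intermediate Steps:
$f{\left(X,v \right)} = - 3 v$
$8 \left(-38\right) f{\left(0,-2 \right)} = 8 \left(-38\right) \left(\left(-3\right) \left(-2\right)\right) = \left(-304\right) 6 = -1824$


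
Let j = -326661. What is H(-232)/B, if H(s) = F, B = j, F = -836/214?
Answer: 418/34952727 ≈ 1.1959e-5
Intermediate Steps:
F = -418/107 (F = -836*1/214 = -418/107 ≈ -3.9065)
B = -326661
H(s) = -418/107
H(-232)/B = -418/107/(-326661) = -418/107*(-1/326661) = 418/34952727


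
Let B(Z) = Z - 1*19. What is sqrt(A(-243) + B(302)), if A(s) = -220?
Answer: 3*sqrt(7) ≈ 7.9373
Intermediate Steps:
B(Z) = -19 + Z (B(Z) = Z - 19 = -19 + Z)
sqrt(A(-243) + B(302)) = sqrt(-220 + (-19 + 302)) = sqrt(-220 + 283) = sqrt(63) = 3*sqrt(7)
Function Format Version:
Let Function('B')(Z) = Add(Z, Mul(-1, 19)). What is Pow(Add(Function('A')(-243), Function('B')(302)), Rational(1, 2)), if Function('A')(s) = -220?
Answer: Mul(3, Pow(7, Rational(1, 2))) ≈ 7.9373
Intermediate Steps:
Function('B')(Z) = Add(-19, Z) (Function('B')(Z) = Add(Z, -19) = Add(-19, Z))
Pow(Add(Function('A')(-243), Function('B')(302)), Rational(1, 2)) = Pow(Add(-220, Add(-19, 302)), Rational(1, 2)) = Pow(Add(-220, 283), Rational(1, 2)) = Pow(63, Rational(1, 2)) = Mul(3, Pow(7, Rational(1, 2)))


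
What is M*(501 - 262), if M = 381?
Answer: 91059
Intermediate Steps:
M*(501 - 262) = 381*(501 - 262) = 381*239 = 91059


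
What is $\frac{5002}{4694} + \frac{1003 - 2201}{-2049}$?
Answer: $\frac{7936255}{4809003} \approx 1.6503$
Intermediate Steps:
$\frac{5002}{4694} + \frac{1003 - 2201}{-2049} = 5002 \cdot \frac{1}{4694} + \left(1003 - 2201\right) \left(- \frac{1}{2049}\right) = \frac{2501}{2347} - - \frac{1198}{2049} = \frac{2501}{2347} + \frac{1198}{2049} = \frac{7936255}{4809003}$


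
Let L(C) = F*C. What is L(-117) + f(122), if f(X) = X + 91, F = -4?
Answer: 681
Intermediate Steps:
L(C) = -4*C
f(X) = 91 + X
L(-117) + f(122) = -4*(-117) + (91 + 122) = 468 + 213 = 681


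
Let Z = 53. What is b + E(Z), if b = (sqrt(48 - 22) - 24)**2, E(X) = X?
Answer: 655 - 48*sqrt(26) ≈ 410.25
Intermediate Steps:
b = (-24 + sqrt(26))**2 (b = (sqrt(26) - 24)**2 = (-24 + sqrt(26))**2 ≈ 357.25)
b + E(Z) = (24 - sqrt(26))**2 + 53 = 53 + (24 - sqrt(26))**2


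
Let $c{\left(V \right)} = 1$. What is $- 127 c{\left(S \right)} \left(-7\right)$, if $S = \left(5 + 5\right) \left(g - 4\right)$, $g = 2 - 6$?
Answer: $889$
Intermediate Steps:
$g = -4$ ($g = 2 - 6 = -4$)
$S = -80$ ($S = \left(5 + 5\right) \left(-4 - 4\right) = 10 \left(-8\right) = -80$)
$- 127 c{\left(S \right)} \left(-7\right) = - 127 \cdot 1 \left(-7\right) = \left(-127\right) \left(-7\right) = 889$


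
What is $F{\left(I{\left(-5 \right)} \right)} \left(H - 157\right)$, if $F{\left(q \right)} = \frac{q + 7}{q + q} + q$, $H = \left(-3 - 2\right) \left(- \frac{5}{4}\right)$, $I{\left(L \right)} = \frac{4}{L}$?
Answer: $\frac{112761}{160} \approx 704.76$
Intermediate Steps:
$H = \frac{25}{4}$ ($H = - 5 \left(\left(-5\right) \frac{1}{4}\right) = \left(-5\right) \left(- \frac{5}{4}\right) = \frac{25}{4} \approx 6.25$)
$F{\left(q \right)} = q + \frac{7 + q}{2 q}$ ($F{\left(q \right)} = \frac{7 + q}{2 q} + q = q + \frac{7 + q}{2 q}$)
$F{\left(I{\left(-5 \right)} \right)} \left(H - 157\right) = \left(\frac{1}{2} + \frac{4}{-5} + \frac{7}{2 \frac{4}{-5}}\right) \left(\frac{25}{4} - 157\right) = \left(\frac{1}{2} + 4 \left(- \frac{1}{5}\right) + \frac{7}{2 \cdot 4 \left(- \frac{1}{5}\right)}\right) \left(- \frac{603}{4}\right) = \left(\frac{1}{2} - \frac{4}{5} + \frac{7}{2 \left(- \frac{4}{5}\right)}\right) \left(- \frac{603}{4}\right) = \left(\frac{1}{2} - \frac{4}{5} + \frac{7}{2} \left(- \frac{5}{4}\right)\right) \left(- \frac{603}{4}\right) = \left(\frac{1}{2} - \frac{4}{5} - \frac{35}{8}\right) \left(- \frac{603}{4}\right) = \left(- \frac{187}{40}\right) \left(- \frac{603}{4}\right) = \frac{112761}{160}$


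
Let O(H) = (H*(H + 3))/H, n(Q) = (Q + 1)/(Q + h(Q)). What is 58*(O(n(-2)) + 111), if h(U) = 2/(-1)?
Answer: 13253/2 ≈ 6626.5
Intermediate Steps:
h(U) = -2 (h(U) = 2*(-1) = -2)
n(Q) = (1 + Q)/(-2 + Q) (n(Q) = (Q + 1)/(Q - 2) = (1 + Q)/(-2 + Q))
O(H) = 3 + H (O(H) = (H*(3 + H))/H = 3 + H)
58*(O(n(-2)) + 111) = 58*((3 + (1 - 2)/(-2 - 2)) + 111) = 58*((3 - 1/(-4)) + 111) = 58*((3 - ¼*(-1)) + 111) = 58*((3 + ¼) + 111) = 58*(13/4 + 111) = 58*(457/4) = 13253/2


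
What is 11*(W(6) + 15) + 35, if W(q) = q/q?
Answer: 211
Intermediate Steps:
W(q) = 1
11*(W(6) + 15) + 35 = 11*(1 + 15) + 35 = 11*16 + 35 = 176 + 35 = 211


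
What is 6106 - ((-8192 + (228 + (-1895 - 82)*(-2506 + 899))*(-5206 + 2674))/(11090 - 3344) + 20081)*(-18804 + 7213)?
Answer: -45722419195817/3873 ≈ -1.1805e+10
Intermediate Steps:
6106 - ((-8192 + (228 + (-1895 - 82)*(-2506 + 899))*(-5206 + 2674))/(11090 - 3344) + 20081)*(-18804 + 7213) = 6106 - ((-8192 + (228 - 1977*(-1607))*(-2532))/7746 + 20081)*(-11591) = 6106 - ((-8192 + (228 + 3177039)*(-2532))*(1/7746) + 20081)*(-11591) = 6106 - ((-8192 + 3177267*(-2532))*(1/7746) + 20081)*(-11591) = 6106 - ((-8192 - 8044840044)*(1/7746) + 20081)*(-11591) = 6106 - (-8044848236*1/7746 + 20081)*(-11591) = 6106 - (-4022424118/3873 + 20081)*(-11591) = 6106 - (-3944650405)*(-11591)/3873 = 6106 - 1*45722442844355/3873 = 6106 - 45722442844355/3873 = -45722419195817/3873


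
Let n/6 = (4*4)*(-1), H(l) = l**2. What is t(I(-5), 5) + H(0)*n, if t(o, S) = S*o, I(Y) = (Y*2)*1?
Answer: -50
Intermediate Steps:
I(Y) = 2*Y (I(Y) = (2*Y)*1 = 2*Y)
n = -96 (n = 6*((4*4)*(-1)) = 6*(16*(-1)) = 6*(-16) = -96)
t(I(-5), 5) + H(0)*n = 5*(2*(-5)) + 0**2*(-96) = 5*(-10) + 0*(-96) = -50 + 0 = -50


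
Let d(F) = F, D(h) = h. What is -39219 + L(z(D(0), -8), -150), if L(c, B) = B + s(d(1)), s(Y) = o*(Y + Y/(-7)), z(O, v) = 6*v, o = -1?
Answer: -275589/7 ≈ -39370.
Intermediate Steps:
s(Y) = -6*Y/7 (s(Y) = -(Y + Y/(-7)) = -(Y + Y*(-⅐)) = -(Y - Y/7) = -6*Y/7)
L(c, B) = -6/7 + B (L(c, B) = B - 6/7*1 = B - 6/7 = -6/7 + B)
-39219 + L(z(D(0), -8), -150) = -39219 + (-6/7 - 150) = -39219 - 1056/7 = -275589/7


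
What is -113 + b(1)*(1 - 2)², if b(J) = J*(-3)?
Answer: -116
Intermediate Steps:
b(J) = -3*J
-113 + b(1)*(1 - 2)² = -113 + (-3*1)*(1 - 2)² = -113 - 3*(-1)² = -113 - 3*1 = -113 - 3 = -116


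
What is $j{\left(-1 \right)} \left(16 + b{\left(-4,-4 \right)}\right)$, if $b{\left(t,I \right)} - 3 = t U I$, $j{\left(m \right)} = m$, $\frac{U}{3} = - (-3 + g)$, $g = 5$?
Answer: $77$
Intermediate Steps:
$U = -6$ ($U = 3 \left(- (-3 + 5)\right) = 3 \left(\left(-1\right) 2\right) = 3 \left(-2\right) = -6$)
$b{\left(t,I \right)} = 3 - 6 I t$ ($b{\left(t,I \right)} = 3 + t \left(-6\right) I = 3 + - 6 t I = 3 - 6 I t$)
$j{\left(-1 \right)} \left(16 + b{\left(-4,-4 \right)}\right) = - (16 + \left(3 - \left(-24\right) \left(-4\right)\right)) = - (16 + \left(3 - 96\right)) = - (16 - 93) = \left(-1\right) \left(-77\right) = 77$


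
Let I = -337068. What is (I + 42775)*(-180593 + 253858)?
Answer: -21561376645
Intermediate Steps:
(I + 42775)*(-180593 + 253858) = (-337068 + 42775)*(-180593 + 253858) = -294293*73265 = -21561376645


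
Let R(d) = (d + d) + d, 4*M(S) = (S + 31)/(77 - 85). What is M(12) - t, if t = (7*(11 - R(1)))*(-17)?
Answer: 30421/32 ≈ 950.66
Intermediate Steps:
M(S) = -31/32 - S/32 (M(S) = ((S + 31)/(77 - 85))/4 = ((31 + S)/(-8))/4 = ((31 + S)*(-1/8))/4 = (-31/8 - S/8)/4 = -31/32 - S/32)
R(d) = 3*d (R(d) = 2*d + d = 3*d)
t = -952 (t = (7*(11 - 3))*(-17) = (7*8)*(-17) = 56*(-17) = -952)
M(12) - t = (-31/32 - 1/32*12) - 1*(-952) = (-31/32 - 3/8) + 952 = -43/32 + 952 = 30421/32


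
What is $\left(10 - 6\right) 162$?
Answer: $648$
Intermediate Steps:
$\left(10 - 6\right) 162 = 4 \cdot 162 = 648$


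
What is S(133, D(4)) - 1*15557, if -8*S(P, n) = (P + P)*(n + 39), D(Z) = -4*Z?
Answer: -65287/4 ≈ -16322.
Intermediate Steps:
S(P, n) = -P*(39 + n)/4 (S(P, n) = -(P + P)*(n + 39)/8 = -2*P*(39 + n)/8 = -P*(39 + n)/4)
S(133, D(4)) - 1*15557 = -¼*133*(39 - 4*4) - 1*15557 = -¼*133*(39 - 16) - 15557 = -¼*133*23 - 15557 = -3059/4 - 15557 = -65287/4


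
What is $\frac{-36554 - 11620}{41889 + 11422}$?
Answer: $- \frac{48174}{53311} \approx -0.90364$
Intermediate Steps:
$\frac{-36554 - 11620}{41889 + 11422} = \frac{-36554 - 11620}{53311} = \left(-48174\right) \frac{1}{53311} = - \frac{48174}{53311}$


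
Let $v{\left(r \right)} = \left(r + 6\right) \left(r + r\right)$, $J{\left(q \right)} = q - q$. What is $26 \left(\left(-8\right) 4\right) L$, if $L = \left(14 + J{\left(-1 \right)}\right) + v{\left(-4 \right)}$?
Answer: $1664$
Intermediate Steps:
$J{\left(q \right)} = 0$
$v{\left(r \right)} = 2 r \left(6 + r\right)$ ($v{\left(r \right)} = \left(6 + r\right) 2 r = 2 r \left(6 + r\right)$)
$L = -2$ ($L = \left(14 + 0\right) + 2 \left(-4\right) \left(6 - 4\right) = 14 + 2 \left(-4\right) 2 = 14 - 16 = -2$)
$26 \left(\left(-8\right) 4\right) L = 26 \left(\left(-8\right) 4\right) \left(-2\right) = 26 \left(-32\right) \left(-2\right) = \left(-832\right) \left(-2\right) = 1664$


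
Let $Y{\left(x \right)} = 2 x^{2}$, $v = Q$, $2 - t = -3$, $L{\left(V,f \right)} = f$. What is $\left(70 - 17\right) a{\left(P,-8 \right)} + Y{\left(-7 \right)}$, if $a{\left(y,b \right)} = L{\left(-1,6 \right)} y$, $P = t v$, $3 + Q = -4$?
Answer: $-11032$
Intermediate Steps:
$Q = -7$ ($Q = -3 - 4 = -7$)
$t = 5$ ($t = 2 - -3 = 2 + 3 = 5$)
$v = -7$
$P = -35$ ($P = 5 \left(-7\right) = -35$)
$a{\left(y,b \right)} = 6 y$
$\left(70 - 17\right) a{\left(P,-8 \right)} + Y{\left(-7 \right)} = \left(70 - 17\right) 6 \left(-35\right) + 2 \left(-7\right)^{2} = \left(70 - 17\right) \left(-210\right) + 2 \cdot 49 = 53 \left(-210\right) + 98 = -11130 + 98 = -11032$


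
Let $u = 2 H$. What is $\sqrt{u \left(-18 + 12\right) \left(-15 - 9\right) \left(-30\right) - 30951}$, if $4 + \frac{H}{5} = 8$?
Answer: $3 i \sqrt{22639} \approx 451.39 i$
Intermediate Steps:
$H = 20$ ($H = -20 + 5 \cdot 8 = -20 + 40 = 20$)
$u = 40$ ($u = 2 \cdot 20 = 40$)
$\sqrt{u \left(-18 + 12\right) \left(-15 - 9\right) \left(-30\right) - 30951} = \sqrt{40 \left(-18 + 12\right) \left(-15 - 9\right) \left(-30\right) - 30951} = \sqrt{40 \left(\left(-6\right) \left(-24\right)\right) \left(-30\right) - 30951} = \sqrt{40 \cdot 144 \left(-30\right) - 30951} = \sqrt{5760 \left(-30\right) - 30951} = \sqrt{-172800 - 30951} = \sqrt{-203751} = 3 i \sqrt{22639}$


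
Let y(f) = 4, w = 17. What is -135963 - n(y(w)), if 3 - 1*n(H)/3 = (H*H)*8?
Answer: -135588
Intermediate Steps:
n(H) = 9 - 24*H² (n(H) = 9 - 3*H*H*8 = 9 - 3*H²*8 = 9 - 24*H²)
-135963 - n(y(w)) = -135963 - (9 - 24*4²) = -135963 - (9 - 24*16) = -135963 - (9 - 384) = -135963 - 1*(-375) = -135963 + 375 = -135588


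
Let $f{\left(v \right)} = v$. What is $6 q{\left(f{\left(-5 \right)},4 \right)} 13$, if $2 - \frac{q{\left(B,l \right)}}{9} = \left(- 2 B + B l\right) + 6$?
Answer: $4212$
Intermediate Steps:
$q{\left(B,l \right)} = -36 + 18 B - 9 B l$ ($q{\left(B,l \right)} = 18 - 9 \left(\left(- 2 B + B l\right) + 6\right) = 18 - 9 \left(6 - 2 B + B l\right) = 18 - \left(54 - 18 B + 9 B l\right) = -36 + 18 B - 9 B l$)
$6 q{\left(f{\left(-5 \right)},4 \right)} 13 = 6 \left(-36 + 18 \left(-5\right) - \left(-45\right) 4\right) 13 = 6 \left(-36 - 90 + 180\right) 13 = 6 \cdot 54 \cdot 13 = 324 \cdot 13 = 4212$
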